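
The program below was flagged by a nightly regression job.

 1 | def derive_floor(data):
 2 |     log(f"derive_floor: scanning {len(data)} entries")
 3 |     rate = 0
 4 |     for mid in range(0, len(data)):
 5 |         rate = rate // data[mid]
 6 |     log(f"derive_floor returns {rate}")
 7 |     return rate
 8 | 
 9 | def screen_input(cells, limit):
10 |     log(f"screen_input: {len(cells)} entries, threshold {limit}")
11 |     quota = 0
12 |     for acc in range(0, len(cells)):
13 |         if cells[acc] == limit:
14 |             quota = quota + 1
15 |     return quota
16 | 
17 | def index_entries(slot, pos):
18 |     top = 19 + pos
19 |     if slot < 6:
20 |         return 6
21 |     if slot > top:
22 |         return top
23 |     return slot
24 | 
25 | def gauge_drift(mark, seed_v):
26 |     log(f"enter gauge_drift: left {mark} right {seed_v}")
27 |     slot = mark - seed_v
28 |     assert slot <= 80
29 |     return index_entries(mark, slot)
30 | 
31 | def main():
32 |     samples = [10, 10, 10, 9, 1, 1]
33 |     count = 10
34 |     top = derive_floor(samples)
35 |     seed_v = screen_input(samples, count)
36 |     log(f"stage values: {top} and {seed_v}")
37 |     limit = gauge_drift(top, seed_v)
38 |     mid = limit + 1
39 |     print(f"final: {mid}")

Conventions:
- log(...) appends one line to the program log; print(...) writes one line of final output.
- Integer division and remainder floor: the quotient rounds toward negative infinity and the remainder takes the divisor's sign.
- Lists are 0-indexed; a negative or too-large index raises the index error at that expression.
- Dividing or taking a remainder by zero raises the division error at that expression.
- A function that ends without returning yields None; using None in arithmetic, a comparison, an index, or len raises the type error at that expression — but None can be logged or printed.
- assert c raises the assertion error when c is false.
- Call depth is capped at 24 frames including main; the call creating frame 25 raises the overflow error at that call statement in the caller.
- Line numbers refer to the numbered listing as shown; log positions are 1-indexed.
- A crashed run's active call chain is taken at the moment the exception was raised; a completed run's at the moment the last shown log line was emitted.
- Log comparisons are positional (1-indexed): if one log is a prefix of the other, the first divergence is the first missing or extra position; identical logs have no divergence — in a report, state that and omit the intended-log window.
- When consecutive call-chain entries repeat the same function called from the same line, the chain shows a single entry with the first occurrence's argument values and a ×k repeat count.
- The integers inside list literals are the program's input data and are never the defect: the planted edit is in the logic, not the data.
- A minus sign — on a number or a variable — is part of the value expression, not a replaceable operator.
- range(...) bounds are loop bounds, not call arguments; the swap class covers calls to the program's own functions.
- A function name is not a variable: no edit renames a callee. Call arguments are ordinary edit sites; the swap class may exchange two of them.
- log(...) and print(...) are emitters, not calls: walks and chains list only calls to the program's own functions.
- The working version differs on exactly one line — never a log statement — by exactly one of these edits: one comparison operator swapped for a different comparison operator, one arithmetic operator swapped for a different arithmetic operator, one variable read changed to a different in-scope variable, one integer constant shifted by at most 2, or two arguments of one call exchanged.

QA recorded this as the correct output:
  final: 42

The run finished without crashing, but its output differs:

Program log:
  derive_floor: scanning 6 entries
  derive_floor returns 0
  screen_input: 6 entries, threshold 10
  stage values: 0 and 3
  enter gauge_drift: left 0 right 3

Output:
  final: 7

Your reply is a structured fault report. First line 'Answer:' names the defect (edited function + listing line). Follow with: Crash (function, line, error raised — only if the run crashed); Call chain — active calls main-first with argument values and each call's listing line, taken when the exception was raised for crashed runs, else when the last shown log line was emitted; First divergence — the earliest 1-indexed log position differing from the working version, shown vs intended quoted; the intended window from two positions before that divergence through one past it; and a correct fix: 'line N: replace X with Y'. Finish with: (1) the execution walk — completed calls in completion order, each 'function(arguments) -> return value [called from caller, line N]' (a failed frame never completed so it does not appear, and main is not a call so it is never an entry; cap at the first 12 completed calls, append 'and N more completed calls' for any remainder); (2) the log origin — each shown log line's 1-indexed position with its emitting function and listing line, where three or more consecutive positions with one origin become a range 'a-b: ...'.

Answer: the defect is in derive_floor at line 5.
The tell: Position 2 is the first bad log line: 'derive_floor returns 0' should read 'derive_floor returns 41'.
Call chain: main -> gauge_drift(0, 3) (called at line 37).
First divergence: position 2 — the shown line 'derive_floor returns 0' should read 'derive_floor returns 41'.
Intended log window:
  1: derive_floor: scanning 6 entries
  2: derive_floor returns 41
  3: screen_input: 6 entries, threshold 10
Execution walk:
  derive_floor([10, 10, 10, 9, 1, 1]) -> 0  [called from main, line 34]
  screen_input([10, 10, 10, 9, 1, 1], 10) -> 3  [called from main, line 35]
  index_entries(0, -3) -> 6  [called from gauge_drift, line 29]
  gauge_drift(0, 3) -> 6  [called from main, line 37]
Log line origins:
  1 — derive_floor, line 2
  2 — derive_floor, line 6
  3 — screen_input, line 10
  4 — main, line 36
  5 — gauge_drift, line 26
A correct fix: line 5: replace `//` with `+`.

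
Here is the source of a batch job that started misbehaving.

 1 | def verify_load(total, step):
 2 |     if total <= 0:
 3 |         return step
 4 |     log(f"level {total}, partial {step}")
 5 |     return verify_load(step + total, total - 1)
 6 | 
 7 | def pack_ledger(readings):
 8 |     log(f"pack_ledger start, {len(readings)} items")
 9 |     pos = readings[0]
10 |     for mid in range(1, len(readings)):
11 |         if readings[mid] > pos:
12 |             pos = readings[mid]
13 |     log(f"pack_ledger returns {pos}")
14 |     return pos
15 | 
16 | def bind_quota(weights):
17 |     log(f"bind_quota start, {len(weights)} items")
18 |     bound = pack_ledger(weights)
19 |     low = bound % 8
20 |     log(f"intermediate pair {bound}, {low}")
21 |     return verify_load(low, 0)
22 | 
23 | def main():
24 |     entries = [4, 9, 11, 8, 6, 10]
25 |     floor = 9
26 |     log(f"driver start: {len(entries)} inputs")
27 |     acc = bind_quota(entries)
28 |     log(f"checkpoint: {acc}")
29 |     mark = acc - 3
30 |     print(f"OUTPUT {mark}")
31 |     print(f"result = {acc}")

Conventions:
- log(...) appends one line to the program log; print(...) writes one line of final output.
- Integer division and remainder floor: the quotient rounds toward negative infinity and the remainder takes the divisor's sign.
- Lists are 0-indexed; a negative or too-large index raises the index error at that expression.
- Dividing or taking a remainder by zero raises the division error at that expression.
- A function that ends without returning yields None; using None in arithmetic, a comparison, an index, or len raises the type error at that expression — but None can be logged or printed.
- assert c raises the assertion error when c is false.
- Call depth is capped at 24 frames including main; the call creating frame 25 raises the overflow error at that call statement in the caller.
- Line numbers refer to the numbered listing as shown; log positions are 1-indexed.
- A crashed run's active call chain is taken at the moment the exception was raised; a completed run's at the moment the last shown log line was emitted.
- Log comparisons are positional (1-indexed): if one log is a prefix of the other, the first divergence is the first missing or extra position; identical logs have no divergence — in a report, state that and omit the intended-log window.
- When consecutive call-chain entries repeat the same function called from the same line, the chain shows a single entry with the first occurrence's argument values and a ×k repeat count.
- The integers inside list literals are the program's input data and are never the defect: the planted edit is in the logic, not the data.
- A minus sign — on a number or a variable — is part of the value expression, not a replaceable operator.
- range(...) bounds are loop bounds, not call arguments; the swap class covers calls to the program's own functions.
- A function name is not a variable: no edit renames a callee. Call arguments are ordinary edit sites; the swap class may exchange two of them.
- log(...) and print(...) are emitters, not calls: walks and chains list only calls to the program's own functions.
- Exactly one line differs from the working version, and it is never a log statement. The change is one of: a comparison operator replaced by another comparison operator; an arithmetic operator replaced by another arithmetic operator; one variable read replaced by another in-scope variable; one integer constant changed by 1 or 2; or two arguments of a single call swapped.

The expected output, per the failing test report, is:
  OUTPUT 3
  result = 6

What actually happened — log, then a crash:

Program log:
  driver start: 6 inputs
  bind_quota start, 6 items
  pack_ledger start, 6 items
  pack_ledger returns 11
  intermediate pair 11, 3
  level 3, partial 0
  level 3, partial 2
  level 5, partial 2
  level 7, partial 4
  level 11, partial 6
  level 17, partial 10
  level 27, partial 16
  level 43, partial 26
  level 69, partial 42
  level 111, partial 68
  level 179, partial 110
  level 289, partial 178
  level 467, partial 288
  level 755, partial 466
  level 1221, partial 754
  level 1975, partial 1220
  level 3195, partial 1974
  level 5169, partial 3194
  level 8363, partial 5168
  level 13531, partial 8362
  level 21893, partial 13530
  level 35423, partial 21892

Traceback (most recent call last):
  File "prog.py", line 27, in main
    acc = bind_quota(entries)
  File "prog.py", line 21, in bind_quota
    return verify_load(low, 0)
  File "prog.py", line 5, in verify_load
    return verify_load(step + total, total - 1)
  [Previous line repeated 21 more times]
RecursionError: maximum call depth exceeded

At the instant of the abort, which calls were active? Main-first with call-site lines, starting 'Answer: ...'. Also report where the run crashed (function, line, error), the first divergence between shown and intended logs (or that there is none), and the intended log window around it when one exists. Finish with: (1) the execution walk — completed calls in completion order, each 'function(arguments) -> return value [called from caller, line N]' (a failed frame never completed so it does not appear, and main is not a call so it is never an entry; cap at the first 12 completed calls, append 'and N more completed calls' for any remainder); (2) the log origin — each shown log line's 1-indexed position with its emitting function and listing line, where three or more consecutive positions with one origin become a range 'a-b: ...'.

Answer: main -> bind_quota (called at line 27) -> verify_load (called at line 21) -> verify_load (called at line 5) ×21.
The tell: The earliest visible damage is log position 7 — 'level 3, partial 2' rather than the intended 'level 2, partial 3'.
Crash: verify_load, line 5, RecursionError.
First divergence: position 7 — shown 'level 3, partial 2', intended 'level 2, partial 3'.
Intended log window:
  5: intermediate pair 11, 3
  6: level 3, partial 0
  7: level 2, partial 3
  8: level 1, partial 5
Execution walk:
  pack_ledger([4, 9, 11, 8, 6, 10]) -> 11  [called from bind_quota, line 18]
Log line origins:
  1: from main, line 26
  2: from bind_quota, line 17
  3: from pack_ledger, line 8
  4: from pack_ledger, line 13
  5: from bind_quota, line 20
  6-27: from verify_load, line 4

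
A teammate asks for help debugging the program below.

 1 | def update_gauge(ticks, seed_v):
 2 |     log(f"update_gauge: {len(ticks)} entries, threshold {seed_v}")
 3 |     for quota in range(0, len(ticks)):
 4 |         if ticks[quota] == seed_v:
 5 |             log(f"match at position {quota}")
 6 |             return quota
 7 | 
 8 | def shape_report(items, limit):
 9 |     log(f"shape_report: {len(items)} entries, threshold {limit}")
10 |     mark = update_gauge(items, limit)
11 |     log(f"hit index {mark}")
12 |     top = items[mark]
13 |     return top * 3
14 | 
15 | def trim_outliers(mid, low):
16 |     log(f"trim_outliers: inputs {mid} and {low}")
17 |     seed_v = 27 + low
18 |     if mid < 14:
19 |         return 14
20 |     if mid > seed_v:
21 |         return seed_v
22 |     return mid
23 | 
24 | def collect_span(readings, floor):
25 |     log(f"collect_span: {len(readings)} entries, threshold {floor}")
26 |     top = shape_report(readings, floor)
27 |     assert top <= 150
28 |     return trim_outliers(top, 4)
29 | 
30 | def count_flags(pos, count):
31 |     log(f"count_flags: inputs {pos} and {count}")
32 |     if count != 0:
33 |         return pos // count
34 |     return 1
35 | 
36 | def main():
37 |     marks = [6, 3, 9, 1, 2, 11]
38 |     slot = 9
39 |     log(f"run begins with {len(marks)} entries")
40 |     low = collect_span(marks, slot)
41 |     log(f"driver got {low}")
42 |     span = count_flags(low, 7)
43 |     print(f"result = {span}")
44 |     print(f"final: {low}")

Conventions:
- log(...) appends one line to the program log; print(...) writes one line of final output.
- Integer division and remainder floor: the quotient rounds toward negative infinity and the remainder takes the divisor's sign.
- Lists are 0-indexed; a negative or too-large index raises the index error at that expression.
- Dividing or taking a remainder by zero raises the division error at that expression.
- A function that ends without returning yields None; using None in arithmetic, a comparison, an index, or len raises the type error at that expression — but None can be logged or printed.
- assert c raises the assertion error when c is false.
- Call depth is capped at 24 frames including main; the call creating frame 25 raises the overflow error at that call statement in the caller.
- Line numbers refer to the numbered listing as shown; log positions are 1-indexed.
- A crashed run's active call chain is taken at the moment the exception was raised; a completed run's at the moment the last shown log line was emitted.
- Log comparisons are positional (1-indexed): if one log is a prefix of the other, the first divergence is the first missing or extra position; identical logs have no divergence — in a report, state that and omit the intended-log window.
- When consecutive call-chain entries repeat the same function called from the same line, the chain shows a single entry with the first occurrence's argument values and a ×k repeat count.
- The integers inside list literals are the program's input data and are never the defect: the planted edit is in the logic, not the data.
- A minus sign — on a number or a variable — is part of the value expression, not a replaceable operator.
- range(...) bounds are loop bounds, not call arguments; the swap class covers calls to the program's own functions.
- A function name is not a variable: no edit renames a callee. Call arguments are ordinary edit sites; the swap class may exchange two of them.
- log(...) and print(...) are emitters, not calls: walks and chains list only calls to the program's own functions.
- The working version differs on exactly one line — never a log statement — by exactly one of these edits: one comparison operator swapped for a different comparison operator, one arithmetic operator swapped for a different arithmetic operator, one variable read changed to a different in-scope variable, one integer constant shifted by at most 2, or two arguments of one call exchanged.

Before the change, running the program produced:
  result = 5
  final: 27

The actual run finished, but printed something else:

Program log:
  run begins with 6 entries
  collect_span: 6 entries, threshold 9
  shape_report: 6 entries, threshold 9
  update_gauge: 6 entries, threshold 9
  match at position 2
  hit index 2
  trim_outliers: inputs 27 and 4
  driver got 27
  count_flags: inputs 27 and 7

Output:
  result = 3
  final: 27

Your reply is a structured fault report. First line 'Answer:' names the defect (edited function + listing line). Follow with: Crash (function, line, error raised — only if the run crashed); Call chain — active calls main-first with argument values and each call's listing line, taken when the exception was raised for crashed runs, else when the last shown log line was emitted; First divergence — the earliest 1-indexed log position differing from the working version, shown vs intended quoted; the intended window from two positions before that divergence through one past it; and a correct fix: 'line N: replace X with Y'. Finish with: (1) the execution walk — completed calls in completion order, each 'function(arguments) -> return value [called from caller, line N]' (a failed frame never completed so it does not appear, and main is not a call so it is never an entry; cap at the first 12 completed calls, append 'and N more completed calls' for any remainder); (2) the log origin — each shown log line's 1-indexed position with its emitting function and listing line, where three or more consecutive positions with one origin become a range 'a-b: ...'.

Answer: the defect is in main at line 42.
Key observation: The log first diverges at position 9: the faulty run prints 'count_flags: inputs 27 and 7' where the working version prints 'count_flags: inputs 27 and 5'.
Call chain: main -> count_flags(27, 7) (called at line 42).
First divergence: position 9; shown 'count_flags: inputs 27 and 7' vs intended 'count_flags: inputs 27 and 5'.
Intended log window:
  7: trim_outliers: inputs 27 and 4
  8: driver got 27
  9: count_flags: inputs 27 and 5
Execution walk:
  update_gauge([6, 3, 9, 1, 2, 11], 9) -> 2  [called from shape_report, line 10]
  shape_report([6, 3, 9, 1, 2, 11], 9) -> 27  [called from collect_span, line 26]
  trim_outliers(27, 4) -> 27  [called from collect_span, line 28]
  collect_span([6, 3, 9, 1, 2, 11], 9) -> 27  [called from main, line 40]
  count_flags(27, 7) -> 3  [called from main, line 42]
Log line origins:
  1: emitted by main (line 39)
  2: emitted by collect_span (line 25)
  3: emitted by shape_report (line 9)
  4: emitted by update_gauge (line 2)
  5: emitted by update_gauge (line 5)
  6: emitted by shape_report (line 11)
  7: emitted by trim_outliers (line 16)
  8: emitted by main (line 41)
  9: emitted by count_flags (line 31)
A correct fix: line 42: replace `7` with `5`.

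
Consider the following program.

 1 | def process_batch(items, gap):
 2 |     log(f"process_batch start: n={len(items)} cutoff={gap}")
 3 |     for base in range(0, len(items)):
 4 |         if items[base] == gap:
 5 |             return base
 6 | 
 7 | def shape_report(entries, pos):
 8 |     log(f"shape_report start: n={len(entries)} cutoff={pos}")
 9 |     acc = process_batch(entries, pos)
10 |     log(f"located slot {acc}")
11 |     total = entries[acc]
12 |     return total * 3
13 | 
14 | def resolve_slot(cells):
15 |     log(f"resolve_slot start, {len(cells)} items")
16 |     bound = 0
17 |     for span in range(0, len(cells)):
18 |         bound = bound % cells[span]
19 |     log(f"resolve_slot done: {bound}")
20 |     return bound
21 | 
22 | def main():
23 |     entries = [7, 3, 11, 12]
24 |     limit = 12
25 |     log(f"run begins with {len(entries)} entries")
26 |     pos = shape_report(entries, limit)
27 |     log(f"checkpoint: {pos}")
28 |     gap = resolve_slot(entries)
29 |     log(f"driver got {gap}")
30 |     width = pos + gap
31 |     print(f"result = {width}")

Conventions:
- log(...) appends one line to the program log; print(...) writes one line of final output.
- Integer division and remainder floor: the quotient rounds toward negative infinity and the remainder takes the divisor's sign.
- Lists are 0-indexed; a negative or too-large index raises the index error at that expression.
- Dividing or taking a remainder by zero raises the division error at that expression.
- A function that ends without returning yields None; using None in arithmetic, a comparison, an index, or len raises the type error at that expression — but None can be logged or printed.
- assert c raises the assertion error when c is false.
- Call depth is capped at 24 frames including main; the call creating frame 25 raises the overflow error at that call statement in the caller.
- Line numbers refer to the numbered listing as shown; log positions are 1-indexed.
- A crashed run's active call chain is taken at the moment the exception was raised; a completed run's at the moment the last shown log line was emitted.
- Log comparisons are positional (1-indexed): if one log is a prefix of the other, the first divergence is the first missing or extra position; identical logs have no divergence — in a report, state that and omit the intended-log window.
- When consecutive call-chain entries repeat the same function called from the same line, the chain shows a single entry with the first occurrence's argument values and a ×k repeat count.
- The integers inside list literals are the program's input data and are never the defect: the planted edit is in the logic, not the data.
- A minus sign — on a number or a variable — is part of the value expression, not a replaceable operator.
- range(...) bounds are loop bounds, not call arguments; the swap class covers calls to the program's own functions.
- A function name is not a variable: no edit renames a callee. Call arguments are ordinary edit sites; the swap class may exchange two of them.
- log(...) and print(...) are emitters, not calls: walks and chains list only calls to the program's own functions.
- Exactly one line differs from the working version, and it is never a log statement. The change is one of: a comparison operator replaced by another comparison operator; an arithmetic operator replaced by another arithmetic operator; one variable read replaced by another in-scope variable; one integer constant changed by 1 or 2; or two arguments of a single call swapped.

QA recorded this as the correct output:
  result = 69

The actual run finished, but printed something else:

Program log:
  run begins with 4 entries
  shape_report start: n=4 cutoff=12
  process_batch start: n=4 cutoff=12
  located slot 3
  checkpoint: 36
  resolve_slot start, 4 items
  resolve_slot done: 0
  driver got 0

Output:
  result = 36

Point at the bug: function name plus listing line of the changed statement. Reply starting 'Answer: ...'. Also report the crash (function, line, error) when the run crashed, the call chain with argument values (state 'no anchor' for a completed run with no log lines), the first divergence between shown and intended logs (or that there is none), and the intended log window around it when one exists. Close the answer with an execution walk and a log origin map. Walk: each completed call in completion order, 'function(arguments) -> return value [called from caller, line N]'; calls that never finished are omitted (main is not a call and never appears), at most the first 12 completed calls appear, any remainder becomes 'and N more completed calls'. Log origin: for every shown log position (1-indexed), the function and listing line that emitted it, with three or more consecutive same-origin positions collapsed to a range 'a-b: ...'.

Answer: the defect is in resolve_slot at line 18.
Core observation: Log line 7 is where behavior first shows: 'resolve_slot done: 0' appears instead of 'resolve_slot done: 33'.
Call chain: main.
First divergence: position 7 — the shown line 'resolve_slot done: 0' should read 'resolve_slot done: 33'.
Intended log window:
  5: checkpoint: 36
  6: resolve_slot start, 4 items
  7: resolve_slot done: 33
  8: driver got 33
Execution walk:
  process_batch([7, 3, 11, 12], 12) -> 3  [called from shape_report, line 9]
  shape_report([7, 3, 11, 12], 12) -> 36  [called from main, line 26]
  resolve_slot([7, 3, 11, 12]) -> 0  [called from main, line 28]
Log line origins:
  1: from main, line 25
  2: from shape_report, line 8
  3: from process_batch, line 2
  4: from shape_report, line 10
  5: from main, line 27
  6: from resolve_slot, line 15
  7: from resolve_slot, line 19
  8: from main, line 29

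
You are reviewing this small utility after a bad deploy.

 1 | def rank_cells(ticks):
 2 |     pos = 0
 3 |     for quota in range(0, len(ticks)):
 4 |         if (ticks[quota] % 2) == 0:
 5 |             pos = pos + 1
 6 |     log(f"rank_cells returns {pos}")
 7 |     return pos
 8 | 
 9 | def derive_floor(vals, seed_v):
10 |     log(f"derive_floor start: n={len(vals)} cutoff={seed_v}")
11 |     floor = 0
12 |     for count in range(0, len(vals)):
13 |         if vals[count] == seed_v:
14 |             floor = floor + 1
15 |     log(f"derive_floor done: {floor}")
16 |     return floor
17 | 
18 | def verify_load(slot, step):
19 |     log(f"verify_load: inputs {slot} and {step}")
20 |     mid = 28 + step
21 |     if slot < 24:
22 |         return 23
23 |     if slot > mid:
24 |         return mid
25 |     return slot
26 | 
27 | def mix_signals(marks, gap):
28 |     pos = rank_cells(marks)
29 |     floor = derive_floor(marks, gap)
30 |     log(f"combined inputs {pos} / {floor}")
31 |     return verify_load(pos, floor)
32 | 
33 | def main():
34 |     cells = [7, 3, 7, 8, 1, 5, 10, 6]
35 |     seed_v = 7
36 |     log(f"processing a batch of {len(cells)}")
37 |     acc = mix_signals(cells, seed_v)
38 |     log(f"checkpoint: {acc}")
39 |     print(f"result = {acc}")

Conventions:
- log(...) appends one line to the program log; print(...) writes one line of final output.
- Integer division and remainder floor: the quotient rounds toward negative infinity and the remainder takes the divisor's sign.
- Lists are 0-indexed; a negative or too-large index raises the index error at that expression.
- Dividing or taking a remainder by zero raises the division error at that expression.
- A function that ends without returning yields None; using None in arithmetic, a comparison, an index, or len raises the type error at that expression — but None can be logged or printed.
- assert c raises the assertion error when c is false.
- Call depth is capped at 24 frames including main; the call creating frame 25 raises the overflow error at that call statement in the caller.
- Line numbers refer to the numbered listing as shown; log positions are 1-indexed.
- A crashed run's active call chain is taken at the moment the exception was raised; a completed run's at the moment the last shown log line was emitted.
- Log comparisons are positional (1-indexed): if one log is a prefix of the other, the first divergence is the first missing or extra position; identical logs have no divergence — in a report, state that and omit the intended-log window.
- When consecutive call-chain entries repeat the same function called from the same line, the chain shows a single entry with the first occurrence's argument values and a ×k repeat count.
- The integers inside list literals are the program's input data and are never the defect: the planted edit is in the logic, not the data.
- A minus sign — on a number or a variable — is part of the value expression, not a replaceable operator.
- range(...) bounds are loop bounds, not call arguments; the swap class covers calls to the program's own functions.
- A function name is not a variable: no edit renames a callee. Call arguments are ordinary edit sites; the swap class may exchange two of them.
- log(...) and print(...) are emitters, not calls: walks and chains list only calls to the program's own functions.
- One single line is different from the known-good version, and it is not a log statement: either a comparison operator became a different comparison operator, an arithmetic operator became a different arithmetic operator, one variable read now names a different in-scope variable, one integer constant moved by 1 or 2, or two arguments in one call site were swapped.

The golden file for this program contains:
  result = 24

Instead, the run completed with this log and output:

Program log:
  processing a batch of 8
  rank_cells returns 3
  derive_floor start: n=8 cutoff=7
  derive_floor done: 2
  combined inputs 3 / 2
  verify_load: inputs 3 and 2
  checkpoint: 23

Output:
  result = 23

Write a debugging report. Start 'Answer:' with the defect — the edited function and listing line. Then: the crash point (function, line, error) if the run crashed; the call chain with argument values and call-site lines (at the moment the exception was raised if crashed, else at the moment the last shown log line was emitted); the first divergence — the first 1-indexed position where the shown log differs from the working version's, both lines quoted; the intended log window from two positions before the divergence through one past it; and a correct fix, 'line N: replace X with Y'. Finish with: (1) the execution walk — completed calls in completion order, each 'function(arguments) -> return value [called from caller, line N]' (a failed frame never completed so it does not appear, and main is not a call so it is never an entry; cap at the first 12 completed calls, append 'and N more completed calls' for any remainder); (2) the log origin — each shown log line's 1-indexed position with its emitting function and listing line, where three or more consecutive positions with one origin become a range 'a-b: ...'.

Answer: the defect is in verify_load at line 22.
The tell: The log first diverges at position 7: the faulty run prints 'checkpoint: 23' where the working version prints 'checkpoint: 24'.
Call chain: main.
First divergence: at position 7 the run shows 'checkpoint: 23' where the working version logs 'checkpoint: 24'.
Intended log window:
  5: combined inputs 3 / 2
  6: verify_load: inputs 3 and 2
  7: checkpoint: 24
Execution walk:
  rank_cells([7, 3, 7, 8, 1, 5, 10, 6]) -> 3  [called from mix_signals, line 28]
  derive_floor([7, 3, 7, 8, 1, 5, 10, 6], 7) -> 2  [called from mix_signals, line 29]
  verify_load(3, 2) -> 23  [called from mix_signals, line 31]
  mix_signals([7, 3, 7, 8, 1, 5, 10, 6], 7) -> 23  [called from main, line 37]
Log line origins:
  1 — main, line 36
  2 — rank_cells, line 6
  3 — derive_floor, line 10
  4 — derive_floor, line 15
  5 — mix_signals, line 30
  6 — verify_load, line 19
  7 — main, line 38
A correct fix: line 22: replace `23` with `24`.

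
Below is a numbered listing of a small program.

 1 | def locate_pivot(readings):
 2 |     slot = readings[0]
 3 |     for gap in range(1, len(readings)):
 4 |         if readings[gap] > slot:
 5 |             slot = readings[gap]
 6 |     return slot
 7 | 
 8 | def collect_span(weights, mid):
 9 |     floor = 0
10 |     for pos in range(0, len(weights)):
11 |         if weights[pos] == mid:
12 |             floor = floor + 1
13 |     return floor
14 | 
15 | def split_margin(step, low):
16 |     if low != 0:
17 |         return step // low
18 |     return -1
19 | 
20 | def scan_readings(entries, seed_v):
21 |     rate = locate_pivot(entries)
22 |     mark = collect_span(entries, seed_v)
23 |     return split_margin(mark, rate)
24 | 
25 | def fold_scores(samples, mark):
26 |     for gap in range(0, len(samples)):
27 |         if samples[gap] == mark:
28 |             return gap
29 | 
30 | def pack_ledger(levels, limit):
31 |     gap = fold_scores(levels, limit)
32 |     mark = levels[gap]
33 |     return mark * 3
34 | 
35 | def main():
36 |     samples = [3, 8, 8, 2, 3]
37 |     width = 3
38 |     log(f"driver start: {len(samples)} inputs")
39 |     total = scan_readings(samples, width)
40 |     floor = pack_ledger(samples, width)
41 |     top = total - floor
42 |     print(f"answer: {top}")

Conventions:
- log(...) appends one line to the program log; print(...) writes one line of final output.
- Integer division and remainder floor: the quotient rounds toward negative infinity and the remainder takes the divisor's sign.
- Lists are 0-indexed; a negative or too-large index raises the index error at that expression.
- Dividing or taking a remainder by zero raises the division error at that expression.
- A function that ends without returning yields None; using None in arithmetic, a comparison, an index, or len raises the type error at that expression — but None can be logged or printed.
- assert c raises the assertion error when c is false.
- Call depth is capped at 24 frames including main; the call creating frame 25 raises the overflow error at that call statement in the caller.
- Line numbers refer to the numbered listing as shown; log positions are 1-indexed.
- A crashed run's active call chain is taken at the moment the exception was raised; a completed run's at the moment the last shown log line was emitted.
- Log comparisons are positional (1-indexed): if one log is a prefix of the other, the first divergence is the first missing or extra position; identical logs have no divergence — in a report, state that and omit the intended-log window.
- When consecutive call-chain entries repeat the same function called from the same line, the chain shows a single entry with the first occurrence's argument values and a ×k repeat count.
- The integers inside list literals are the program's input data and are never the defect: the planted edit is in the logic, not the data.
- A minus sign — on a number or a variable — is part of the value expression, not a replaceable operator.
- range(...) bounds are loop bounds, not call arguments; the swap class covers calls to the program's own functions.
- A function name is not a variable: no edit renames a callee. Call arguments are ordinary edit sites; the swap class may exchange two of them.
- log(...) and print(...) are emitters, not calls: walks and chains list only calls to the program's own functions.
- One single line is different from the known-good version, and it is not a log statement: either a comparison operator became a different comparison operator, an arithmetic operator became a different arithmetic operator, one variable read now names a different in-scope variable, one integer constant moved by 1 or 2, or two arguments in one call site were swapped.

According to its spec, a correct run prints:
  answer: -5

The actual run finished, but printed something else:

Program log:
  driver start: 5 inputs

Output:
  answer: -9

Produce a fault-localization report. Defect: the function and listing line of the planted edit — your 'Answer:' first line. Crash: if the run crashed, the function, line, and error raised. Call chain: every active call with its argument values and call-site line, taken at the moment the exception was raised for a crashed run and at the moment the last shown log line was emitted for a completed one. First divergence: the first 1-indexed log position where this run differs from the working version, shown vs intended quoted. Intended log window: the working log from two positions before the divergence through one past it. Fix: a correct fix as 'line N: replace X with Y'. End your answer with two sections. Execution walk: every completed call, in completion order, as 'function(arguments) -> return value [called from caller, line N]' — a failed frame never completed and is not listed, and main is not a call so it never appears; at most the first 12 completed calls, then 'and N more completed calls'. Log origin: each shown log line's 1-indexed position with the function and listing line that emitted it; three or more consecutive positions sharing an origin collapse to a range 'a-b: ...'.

Answer: the defect is in scan_readings at line 23.
The tell: Every logged value matches the working version; the printed result is what differs.
Call chain: main.
First divergence: none; the two logs match at every position.
Execution walk:
  locate_pivot([3, 8, 8, 2, 3]) -> 8  [called from scan_readings, line 21]
  collect_span([3, 8, 8, 2, 3], 3) -> 2  [called from scan_readings, line 22]
  split_margin(2, 8) -> 0  [called from scan_readings, line 23]
  scan_readings([3, 8, 8, 2, 3], 3) -> 0  [called from main, line 39]
  fold_scores([3, 8, 8, 2, 3], 3) -> 0  [called from pack_ledger, line 31]
  pack_ledger([3, 8, 8, 2, 3], 3) -> 9  [called from main, line 40]
Log origin:
  1 — main, line 38
A correct fix: line 23: replace `split_margin(mark, rate)` with `split_margin(rate, mark)`.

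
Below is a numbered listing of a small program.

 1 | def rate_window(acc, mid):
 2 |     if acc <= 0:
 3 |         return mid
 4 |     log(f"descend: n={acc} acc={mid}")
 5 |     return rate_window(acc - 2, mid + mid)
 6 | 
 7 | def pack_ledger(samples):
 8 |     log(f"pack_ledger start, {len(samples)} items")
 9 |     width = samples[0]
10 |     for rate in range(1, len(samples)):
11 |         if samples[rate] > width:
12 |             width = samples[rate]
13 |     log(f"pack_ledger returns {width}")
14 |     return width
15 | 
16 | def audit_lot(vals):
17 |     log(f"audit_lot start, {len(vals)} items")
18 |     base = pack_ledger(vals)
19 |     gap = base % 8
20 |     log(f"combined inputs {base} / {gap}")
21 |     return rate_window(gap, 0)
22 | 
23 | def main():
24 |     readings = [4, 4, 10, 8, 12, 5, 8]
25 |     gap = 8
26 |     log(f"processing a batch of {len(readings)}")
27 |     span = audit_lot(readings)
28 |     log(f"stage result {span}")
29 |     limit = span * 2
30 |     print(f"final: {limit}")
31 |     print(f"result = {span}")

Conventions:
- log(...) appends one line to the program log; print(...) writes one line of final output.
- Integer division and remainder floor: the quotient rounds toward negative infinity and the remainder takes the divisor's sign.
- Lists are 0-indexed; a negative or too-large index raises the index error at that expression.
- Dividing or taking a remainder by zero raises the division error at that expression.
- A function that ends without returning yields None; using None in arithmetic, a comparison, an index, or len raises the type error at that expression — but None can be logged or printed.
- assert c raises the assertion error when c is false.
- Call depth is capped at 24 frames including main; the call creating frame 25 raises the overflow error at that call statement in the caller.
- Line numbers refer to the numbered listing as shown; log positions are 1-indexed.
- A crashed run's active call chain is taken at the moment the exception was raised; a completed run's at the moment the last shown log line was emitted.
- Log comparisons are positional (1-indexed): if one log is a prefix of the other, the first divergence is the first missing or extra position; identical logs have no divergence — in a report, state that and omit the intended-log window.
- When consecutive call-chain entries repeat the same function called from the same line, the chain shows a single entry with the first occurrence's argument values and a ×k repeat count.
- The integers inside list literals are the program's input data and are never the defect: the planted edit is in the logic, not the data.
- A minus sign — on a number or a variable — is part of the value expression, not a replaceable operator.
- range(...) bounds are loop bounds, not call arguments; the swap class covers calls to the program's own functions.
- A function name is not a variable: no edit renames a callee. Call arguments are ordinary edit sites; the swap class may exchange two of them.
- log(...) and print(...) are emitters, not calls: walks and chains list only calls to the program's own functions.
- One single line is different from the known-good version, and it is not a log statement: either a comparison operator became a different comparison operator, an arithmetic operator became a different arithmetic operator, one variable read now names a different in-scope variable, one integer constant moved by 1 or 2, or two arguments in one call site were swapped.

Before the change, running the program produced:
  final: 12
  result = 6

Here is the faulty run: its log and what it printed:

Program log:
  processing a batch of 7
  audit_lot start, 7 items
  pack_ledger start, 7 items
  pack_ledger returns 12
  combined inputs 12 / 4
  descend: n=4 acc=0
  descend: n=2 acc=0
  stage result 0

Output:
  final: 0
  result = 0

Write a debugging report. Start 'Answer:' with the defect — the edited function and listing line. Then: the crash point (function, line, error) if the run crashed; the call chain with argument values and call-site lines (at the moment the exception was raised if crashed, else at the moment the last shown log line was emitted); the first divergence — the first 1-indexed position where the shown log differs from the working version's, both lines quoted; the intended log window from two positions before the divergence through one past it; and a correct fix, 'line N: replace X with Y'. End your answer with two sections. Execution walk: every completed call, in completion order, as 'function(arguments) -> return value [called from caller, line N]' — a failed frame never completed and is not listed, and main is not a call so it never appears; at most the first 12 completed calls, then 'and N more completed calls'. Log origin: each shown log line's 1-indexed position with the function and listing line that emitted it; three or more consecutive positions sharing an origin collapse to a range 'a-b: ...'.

Answer: the defect is in rate_window at line 5.
Core observation: At log position 7 the runs split — shown 'descend: n=2 acc=0', but the working version logs 'descend: n=2 acc=4'.
Call chain: main.
First divergence: at position 7 the run shows 'descend: n=2 acc=0' where the working version logs 'descend: n=2 acc=4'.
Intended log window:
  5: combined inputs 12 / 4
  6: descend: n=4 acc=0
  7: descend: n=2 acc=4
  8: stage result 6
Execution walk:
  pack_ledger([4, 4, 10, 8, 12, 5, 8]) -> 12  [called from audit_lot, line 18]
  rate_window(0, 0) -> 0  [called from rate_window, line 5]
  rate_window(2, 0) -> 0  [called from rate_window, line 5]
  rate_window(4, 0) -> 0  [called from audit_lot, line 21]
  audit_lot([4, 4, 10, 8, 12, 5, 8]) -> 0  [called from main, line 27]
Log origin:
  1: logged in main at line 26
  2: logged in audit_lot at line 17
  3: logged in pack_ledger at line 8
  4: logged in pack_ledger at line 13
  5: logged in audit_lot at line 20
  6: logged in rate_window at line 4
  7: logged in rate_window at line 4
  8: logged in main at line 28
A correct fix: line 5: replace `mid + mid` with `mid + acc`.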